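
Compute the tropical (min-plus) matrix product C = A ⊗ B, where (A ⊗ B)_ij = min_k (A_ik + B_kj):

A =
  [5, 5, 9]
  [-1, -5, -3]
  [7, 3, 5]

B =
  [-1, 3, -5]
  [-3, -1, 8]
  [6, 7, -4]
A ⊗ B =
  [2, 4, 0]
  [-8, -6, -7]
  [0, 2, 1]

Apply the min-plus product entry-by-entry:
  C[0][0] = min over k of (A[0][0] + B[0][0] = 5 + -1 = 4, A[0][1] + B[1][0] = 5 + -3 = 2, A[0][2] + B[2][0] = 9 + 6 = 15) = 2 (attained at k = 1)
  C[0][1] = min over k of (A[0][0] + B[0][1] = 5 + 3 = 8, A[0][1] + B[1][1] = 5 + -1 = 4, A[0][2] + B[2][1] = 9 + 7 = 16) = 4 (attained at k = 1)
  C[0][2] = min over k of (A[0][0] + B[0][2] = 5 + -5 = 0, A[0][1] + B[1][2] = 5 + 8 = 13, A[0][2] + B[2][2] = 9 + -4 = 5) = 0 (attained at k = 0)
  C[1][0] = min over k of (A[1][0] + B[0][0] = -1 + -1 = -2, A[1][1] + B[1][0] = -5 + -3 = -8, A[1][2] + B[2][0] = -3 + 6 = 3) = -8 (attained at k = 1)
  C[1][1] = min over k of (A[1][0] + B[0][1] = -1 + 3 = 2, A[1][1] + B[1][1] = -5 + -1 = -6, A[1][2] + B[2][1] = -3 + 7 = 4) = -6 (attained at k = 1)
  C[1][2] = min over k of (A[1][0] + B[0][2] = -1 + -5 = -6, A[1][1] + B[1][2] = -5 + 8 = 3, A[1][2] + B[2][2] = -3 + -4 = -7) = -7 (attained at k = 2)
  C[2][0] = min over k of (A[2][0] + B[0][0] = 7 + -1 = 6, A[2][1] + B[1][0] = 3 + -3 = 0, A[2][2] + B[2][0] = 5 + 6 = 11) = 0 (attained at k = 1)
  C[2][1] = min over k of (A[2][0] + B[0][1] = 7 + 3 = 10, A[2][1] + B[1][1] = 3 + -1 = 2, A[2][2] + B[2][1] = 5 + 7 = 12) = 2 (attained at k = 1)
  C[2][2] = min over k of (A[2][0] + B[0][2] = 7 + -5 = 2, A[2][1] + B[1][2] = 3 + 8 = 11, A[2][2] + B[2][2] = 5 + -4 = 1) = 1 (attained at k = 2)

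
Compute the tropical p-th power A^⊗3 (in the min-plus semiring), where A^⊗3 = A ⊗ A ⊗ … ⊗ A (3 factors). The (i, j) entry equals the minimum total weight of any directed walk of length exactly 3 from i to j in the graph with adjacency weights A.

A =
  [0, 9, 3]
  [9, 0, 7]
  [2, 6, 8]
A^⊗3 =
  [0, 9, 3]
  [9, 0, 7]
  [2, 6, 5]

Each entry (A^⊗3)_ij equals the minimum over all length-3 walks i = v_0 → v_1 → … → v_3 = j of Σ_t A[v_t][v_{t+1}]. For example, for (i, j) = (0, 2) we minimise over 9 possible intermediate vertex sequences; the minimum is 3, attained along the walk 0 → 0 → 0 → 2.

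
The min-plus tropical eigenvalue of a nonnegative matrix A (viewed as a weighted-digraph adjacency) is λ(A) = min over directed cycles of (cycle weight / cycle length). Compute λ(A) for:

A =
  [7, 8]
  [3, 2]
λ(A) = 2

Enumerate directed cycles and compute their means (weight / length). Sample:
  cycle 0 → 0: weight = 7, length = 1, mean = 7/1 ≈ 7.000
  cycle 1 → 1: weight = 2, length = 1, mean = 2/1 ≈ 2.000
  cycle 0 → 1 → 0: weight = 11, length = 2, mean = 11/2 ≈ 5.500
  cycle 1 → 0 → 1: weight = 11, length = 2, mean = 11/2 ≈ 5.500
Minimum mean = 2.000, attained e.g. along the cycle 1 → 1 with weight 2 and length 1. So λ(A) = 2/1 = 2.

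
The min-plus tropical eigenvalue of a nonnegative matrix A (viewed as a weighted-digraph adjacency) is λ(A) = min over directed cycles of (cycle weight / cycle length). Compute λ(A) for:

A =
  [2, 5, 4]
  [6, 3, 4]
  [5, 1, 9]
λ(A) = 2

Enumerate directed cycles and compute their means (weight / length). Sample:
  cycle 0 → 0: weight = 2, length = 1, mean = 2/1 ≈ 2.000
  cycle 1 → 1: weight = 3, length = 1, mean = 3/1 ≈ 3.000
  cycle 2 → 2: weight = 9, length = 1, mean = 9/1 ≈ 9.000
  cycle 0 → 1 → 0: weight = 11, length = 2, mean = 11/2 ≈ 5.500
  cycle 0 → 2 → 0: weight = 9, length = 2, mean = 9/2 ≈ 4.500
  cycle 1 → 0 → 1: weight = 11, length = 2, mean = 11/2 ≈ 5.500
Minimum mean = 2.000, attained e.g. along the cycle 0 → 0 with weight 2 and length 1. So λ(A) = 2/1 = 2.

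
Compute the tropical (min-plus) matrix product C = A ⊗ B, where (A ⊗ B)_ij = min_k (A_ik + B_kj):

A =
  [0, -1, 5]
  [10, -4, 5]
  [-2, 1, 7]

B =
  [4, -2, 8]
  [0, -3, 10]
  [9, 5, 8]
A ⊗ B =
  [-1, -4, 8]
  [-4, -7, 6]
  [1, -4, 6]

Apply the min-plus product entry-by-entry:
  C[0][0] = min over k of (A[0][0] + B[0][0] = 0 + 4 = 4, A[0][1] + B[1][0] = -1 + 0 = -1, A[0][2] + B[2][0] = 5 + 9 = 14) = -1 (attained at k = 1)
  C[0][1] = min over k of (A[0][0] + B[0][1] = 0 + -2 = -2, A[0][1] + B[1][1] = -1 + -3 = -4, A[0][2] + B[2][1] = 5 + 5 = 10) = -4 (attained at k = 1)
  C[0][2] = min over k of (A[0][0] + B[0][2] = 0 + 8 = 8, A[0][1] + B[1][2] = -1 + 10 = 9, A[0][2] + B[2][2] = 5 + 8 = 13) = 8 (attained at k = 0)
  C[1][0] = min over k of (A[1][0] + B[0][0] = 10 + 4 = 14, A[1][1] + B[1][0] = -4 + 0 = -4, A[1][2] + B[2][0] = 5 + 9 = 14) = -4 (attained at k = 1)
  C[1][1] = min over k of (A[1][0] + B[0][1] = 10 + -2 = 8, A[1][1] + B[1][1] = -4 + -3 = -7, A[1][2] + B[2][1] = 5 + 5 = 10) = -7 (attained at k = 1)
  C[1][2] = min over k of (A[1][0] + B[0][2] = 10 + 8 = 18, A[1][1] + B[1][2] = -4 + 10 = 6, A[1][2] + B[2][2] = 5 + 8 = 13) = 6 (attained at k = 1)
  C[2][0] = min over k of (A[2][0] + B[0][0] = -2 + 4 = 2, A[2][1] + B[1][0] = 1 + 0 = 1, A[2][2] + B[2][0] = 7 + 9 = 16) = 1 (attained at k = 1)
  C[2][1] = min over k of (A[2][0] + B[0][1] = -2 + -2 = -4, A[2][1] + B[1][1] = 1 + -3 = -2, A[2][2] + B[2][1] = 7 + 5 = 12) = -4 (attained at k = 0)
  C[2][2] = min over k of (A[2][0] + B[0][2] = -2 + 8 = 6, A[2][1] + B[1][2] = 1 + 10 = 11, A[2][2] + B[2][2] = 7 + 8 = 15) = 6 (attained at k = 0)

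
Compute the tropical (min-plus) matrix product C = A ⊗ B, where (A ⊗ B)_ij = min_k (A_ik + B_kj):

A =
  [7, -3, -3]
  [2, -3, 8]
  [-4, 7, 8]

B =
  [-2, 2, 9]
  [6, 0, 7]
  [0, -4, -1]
A ⊗ B =
  [-3, -7, -4]
  [0, -3, 4]
  [-6, -2, 5]

Apply the min-plus product entry-by-entry:
  C[0][0] = min over k of (A[0][0] + B[0][0] = 7 + -2 = 5, A[0][1] + B[1][0] = -3 + 6 = 3, A[0][2] + B[2][0] = -3 + 0 = -3) = -3 (attained at k = 2)
  C[0][1] = min over k of (A[0][0] + B[0][1] = 7 + 2 = 9, A[0][1] + B[1][1] = -3 + 0 = -3, A[0][2] + B[2][1] = -3 + -4 = -7) = -7 (attained at k = 2)
  C[0][2] = min over k of (A[0][0] + B[0][2] = 7 + 9 = 16, A[0][1] + B[1][2] = -3 + 7 = 4, A[0][2] + B[2][2] = -3 + -1 = -4) = -4 (attained at k = 2)
  C[1][0] = min over k of (A[1][0] + B[0][0] = 2 + -2 = 0, A[1][1] + B[1][0] = -3 + 6 = 3, A[1][2] + B[2][0] = 8 + 0 = 8) = 0 (attained at k = 0)
  C[1][1] = min over k of (A[1][0] + B[0][1] = 2 + 2 = 4, A[1][1] + B[1][1] = -3 + 0 = -3, A[1][2] + B[2][1] = 8 + -4 = 4) = -3 (attained at k = 1)
  C[1][2] = min over k of (A[1][0] + B[0][2] = 2 + 9 = 11, A[1][1] + B[1][2] = -3 + 7 = 4, A[1][2] + B[2][2] = 8 + -1 = 7) = 4 (attained at k = 1)
  C[2][0] = min over k of (A[2][0] + B[0][0] = -4 + -2 = -6, A[2][1] + B[1][0] = 7 + 6 = 13, A[2][2] + B[2][0] = 8 + 0 = 8) = -6 (attained at k = 0)
  C[2][1] = min over k of (A[2][0] + B[0][1] = -4 + 2 = -2, A[2][1] + B[1][1] = 7 + 0 = 7, A[2][2] + B[2][1] = 8 + -4 = 4) = -2 (attained at k = 0)
  C[2][2] = min over k of (A[2][0] + B[0][2] = -4 + 9 = 5, A[2][1] + B[1][2] = 7 + 7 = 14, A[2][2] + B[2][2] = 8 + -1 = 7) = 5 (attained at k = 0)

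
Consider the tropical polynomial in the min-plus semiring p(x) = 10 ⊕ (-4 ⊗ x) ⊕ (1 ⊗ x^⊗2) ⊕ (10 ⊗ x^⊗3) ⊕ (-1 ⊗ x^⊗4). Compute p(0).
p(0) = -4

A tropical monomial a ⊗ x^⊗i evaluates to a + i · x. Evaluating each term at x = 0:
  Term 0 contributes 10 + 0 · 0 = 10
  Term 1 contributes -4 + 1 · 0 = -4
  Term 2 contributes 1 + 2 · 0 = 1
  Term 3 contributes 10 + 3 · 0 = 10
  Term 4 contributes -1 + 4 · 0 = -1
p(0) = ⊕ of these = min[10, -4, 1, 10, -1] = -4.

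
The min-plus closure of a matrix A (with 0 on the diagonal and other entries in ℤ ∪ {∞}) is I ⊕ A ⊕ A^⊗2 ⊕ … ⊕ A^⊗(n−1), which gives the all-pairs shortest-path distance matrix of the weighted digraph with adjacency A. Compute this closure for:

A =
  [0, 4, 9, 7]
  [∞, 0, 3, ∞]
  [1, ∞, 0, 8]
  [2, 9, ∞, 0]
Closure =
  [0, 4, 7, 7]
  [4, 0, 3, 11]
  [1, 5, 0, 8]
  [2, 6, 9, 0]

This is the Floyd-Warshall all-pairs shortest-path computation. For each intermediate vertex k = 0, 1, …, 3, update dist[i][j] ← min(dist[i][j], dist[i][k] + dist[k][j]). The final matrix gives, for each (i, j), the minimum total weight of any directed path from i to j (possibly empty when i = j).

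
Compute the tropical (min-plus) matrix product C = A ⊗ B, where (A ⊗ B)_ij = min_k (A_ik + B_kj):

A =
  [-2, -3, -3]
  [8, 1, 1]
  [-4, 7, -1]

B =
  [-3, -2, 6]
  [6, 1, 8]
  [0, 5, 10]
A ⊗ B =
  [-5, -4, 4]
  [1, 2, 9]
  [-7, -6, 2]

Apply the min-plus product entry-by-entry:
  C[0][0] = min over k of (A[0][0] + B[0][0] = -2 + -3 = -5, A[0][1] + B[1][0] = -3 + 6 = 3, A[0][2] + B[2][0] = -3 + 0 = -3) = -5 (attained at k = 0)
  C[0][1] = min over k of (A[0][0] + B[0][1] = -2 + -2 = -4, A[0][1] + B[1][1] = -3 + 1 = -2, A[0][2] + B[2][1] = -3 + 5 = 2) = -4 (attained at k = 0)
  C[0][2] = min over k of (A[0][0] + B[0][2] = -2 + 6 = 4, A[0][1] + B[1][2] = -3 + 8 = 5, A[0][2] + B[2][2] = -3 + 10 = 7) = 4 (attained at k = 0)
  C[1][0] = min over k of (A[1][0] + B[0][0] = 8 + -3 = 5, A[1][1] + B[1][0] = 1 + 6 = 7, A[1][2] + B[2][0] = 1 + 0 = 1) = 1 (attained at k = 2)
  C[1][1] = min over k of (A[1][0] + B[0][1] = 8 + -2 = 6, A[1][1] + B[1][1] = 1 + 1 = 2, A[1][2] + B[2][1] = 1 + 5 = 6) = 2 (attained at k = 1)
  C[1][2] = min over k of (A[1][0] + B[0][2] = 8 + 6 = 14, A[1][1] + B[1][2] = 1 + 8 = 9, A[1][2] + B[2][2] = 1 + 10 = 11) = 9 (attained at k = 1)
  C[2][0] = min over k of (A[2][0] + B[0][0] = -4 + -3 = -7, A[2][1] + B[1][0] = 7 + 6 = 13, A[2][2] + B[2][0] = -1 + 0 = -1) = -7 (attained at k = 0)
  C[2][1] = min over k of (A[2][0] + B[0][1] = -4 + -2 = -6, A[2][1] + B[1][1] = 7 + 1 = 8, A[2][2] + B[2][1] = -1 + 5 = 4) = -6 (attained at k = 0)
  C[2][2] = min over k of (A[2][0] + B[0][2] = -4 + 6 = 2, A[2][1] + B[1][2] = 7 + 8 = 15, A[2][2] + B[2][2] = -1 + 10 = 9) = 2 (attained at k = 0)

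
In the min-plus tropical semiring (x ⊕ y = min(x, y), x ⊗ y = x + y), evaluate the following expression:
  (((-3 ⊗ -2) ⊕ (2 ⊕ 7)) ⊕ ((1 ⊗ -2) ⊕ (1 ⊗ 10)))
(((-3 ⊗ -2) ⊕ (2 ⊕ 7)) ⊕ ((1 ⊗ -2) ⊕ (1 ⊗ 10))) = -5

Expand innermost to outermost. Recall ⊕ takes the minimum of its arguments and ⊗ takes their sum. Working out the expression (((-3 ⊗ -2) ⊕ (2 ⊕ 7)) ⊕ ((1 ⊗ -2) ⊕ (1 ⊗ 10))) gives -5.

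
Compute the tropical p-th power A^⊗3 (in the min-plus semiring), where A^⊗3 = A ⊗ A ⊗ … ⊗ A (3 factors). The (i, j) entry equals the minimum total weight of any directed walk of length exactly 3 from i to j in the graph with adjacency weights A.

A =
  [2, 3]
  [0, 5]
A^⊗3 =
  [5, 6]
  [3, 5]

Each entry (A^⊗3)_ij equals the minimum over all length-3 walks i = v_0 → v_1 → … → v_3 = j of Σ_t A[v_t][v_{t+1}]. For example, for (i, j) = (0, 1) we minimise over 4 possible intermediate vertex sequences; the minimum is 6, attained along the walk 0 → 1 → 0 → 1.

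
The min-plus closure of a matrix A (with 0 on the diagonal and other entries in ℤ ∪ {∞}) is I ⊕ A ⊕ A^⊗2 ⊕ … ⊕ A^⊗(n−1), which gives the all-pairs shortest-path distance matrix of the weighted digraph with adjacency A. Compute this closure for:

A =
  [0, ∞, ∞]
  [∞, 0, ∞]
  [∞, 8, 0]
Closure =
  [0, ∞, ∞]
  [∞, 0, ∞]
  [∞, 8, 0]

This is the Floyd-Warshall all-pairs shortest-path computation. For each intermediate vertex k = 0, 1, …, 2, update dist[i][j] ← min(dist[i][j], dist[i][k] + dist[k][j]). The final matrix gives, for each (i, j), the minimum total weight of any directed path from i to j (possibly empty when i = j).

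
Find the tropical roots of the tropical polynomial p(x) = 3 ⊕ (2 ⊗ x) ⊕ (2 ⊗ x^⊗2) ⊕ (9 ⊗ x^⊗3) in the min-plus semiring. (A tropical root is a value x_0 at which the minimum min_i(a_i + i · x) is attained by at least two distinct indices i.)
Roots: {-7, 0, 1}

Each tropical root is a break point of the lower envelope of the lines y = a_i + i · x (there are 4 lines, with slopes 0, 1, ..., 3). Only the lines that attain the minimum somewhere contribute to roots; other lines are dominated. Here the surviving (envelope) indices are i = 3, i = 2, i = 1, i = 0.
Intersections between consecutive envelope lines give the roots: for adjacent envelope indices i < j the intersection is x = (a_i − a_j) / (j − i). Reading off the sorted break points: {-7, 0, 1}.
Verification: at each break x_0, at least two indices attain the minimum of min_i(a_i + i · x_0).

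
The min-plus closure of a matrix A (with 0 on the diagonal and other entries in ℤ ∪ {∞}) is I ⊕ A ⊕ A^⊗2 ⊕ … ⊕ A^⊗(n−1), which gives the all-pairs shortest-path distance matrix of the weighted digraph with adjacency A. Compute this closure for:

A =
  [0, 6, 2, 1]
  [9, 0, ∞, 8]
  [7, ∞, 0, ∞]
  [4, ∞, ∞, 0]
Closure =
  [0, 6, 2, 1]
  [9, 0, 11, 8]
  [7, 13, 0, 8]
  [4, 10, 6, 0]

This is the Floyd-Warshall all-pairs shortest-path computation. For each intermediate vertex k = 0, 1, …, 3, update dist[i][j] ← min(dist[i][j], dist[i][k] + dist[k][j]). The final matrix gives, for each (i, j), the minimum total weight of any directed path from i to j (possibly empty when i = j).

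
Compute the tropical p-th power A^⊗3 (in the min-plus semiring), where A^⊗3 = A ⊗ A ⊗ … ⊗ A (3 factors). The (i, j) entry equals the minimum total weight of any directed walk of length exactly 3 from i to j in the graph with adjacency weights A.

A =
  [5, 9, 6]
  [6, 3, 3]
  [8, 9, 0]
A^⊗3 =
  [14, 15, 6]
  [11, 9, 3]
  [8, 9, 0]

Each entry (A^⊗3)_ij equals the minimum over all length-3 walks i = v_0 → v_1 → … → v_3 = j of Σ_t A[v_t][v_{t+1}]. For example, for (i, j) = (0, 2) we minimise over 9 possible intermediate vertex sequences; the minimum is 6, attained along the walk 0 → 2 → 2 → 2.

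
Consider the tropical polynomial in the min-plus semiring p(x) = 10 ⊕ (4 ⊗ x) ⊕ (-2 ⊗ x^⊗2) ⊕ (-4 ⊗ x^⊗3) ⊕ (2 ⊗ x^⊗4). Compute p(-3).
p(-3) = -13

A tropical monomial a ⊗ x^⊗i evaluates to a + i · x. Evaluating each term at x = -3:
  Term 0 contributes 10 + 0 · -3 = 10
  Term 1 contributes 4 + 1 · -3 = 1
  Term 2 contributes -2 + 2 · -3 = -8
  Term 3 contributes -4 + 3 · -3 = -13
  Term 4 contributes 2 + 4 · -3 = -10
p(-3) = ⊕ of these = min[10, 1, -8, -13, -10] = -13.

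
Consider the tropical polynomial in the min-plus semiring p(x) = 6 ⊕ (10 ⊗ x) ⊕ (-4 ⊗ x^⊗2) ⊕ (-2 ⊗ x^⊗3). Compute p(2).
p(2) = 0

A tropical monomial a ⊗ x^⊗i evaluates to a + i · x. Evaluating each term at x = 2:
  Term 0 contributes 6 + 0 · 2 = 6
  Term 1 contributes 10 + 1 · 2 = 12
  Term 2 contributes -4 + 2 · 2 = 0
  Term 3 contributes -2 + 3 · 2 = 4
p(2) = ⊕ of these = min[6, 12, 0, 4] = 0.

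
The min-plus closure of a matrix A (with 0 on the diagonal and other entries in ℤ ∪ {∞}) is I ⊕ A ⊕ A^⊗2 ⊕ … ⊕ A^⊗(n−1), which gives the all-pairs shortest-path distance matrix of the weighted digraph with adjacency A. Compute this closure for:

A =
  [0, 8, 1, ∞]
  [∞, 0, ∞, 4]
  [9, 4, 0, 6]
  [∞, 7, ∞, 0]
Closure =
  [0, 5, 1, 7]
  [∞, 0, ∞, 4]
  [9, 4, 0, 6]
  [∞, 7, ∞, 0]

This is the Floyd-Warshall all-pairs shortest-path computation. For each intermediate vertex k = 0, 1, …, 3, update dist[i][j] ← min(dist[i][j], dist[i][k] + dist[k][j]). The final matrix gives, for each (i, j), the minimum total weight of any directed path from i to j (possibly empty when i = j).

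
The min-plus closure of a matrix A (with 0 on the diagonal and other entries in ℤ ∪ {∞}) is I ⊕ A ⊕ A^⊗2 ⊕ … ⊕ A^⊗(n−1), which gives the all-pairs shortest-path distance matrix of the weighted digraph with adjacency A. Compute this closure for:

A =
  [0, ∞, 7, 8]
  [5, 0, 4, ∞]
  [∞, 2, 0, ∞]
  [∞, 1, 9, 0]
Closure =
  [0, 9, 7, 8]
  [5, 0, 4, 13]
  [7, 2, 0, 15]
  [6, 1, 5, 0]

This is the Floyd-Warshall all-pairs shortest-path computation. For each intermediate vertex k = 0, 1, …, 3, update dist[i][j] ← min(dist[i][j], dist[i][k] + dist[k][j]). The final matrix gives, for each (i, j), the minimum total weight of any directed path from i to j (possibly empty when i = j).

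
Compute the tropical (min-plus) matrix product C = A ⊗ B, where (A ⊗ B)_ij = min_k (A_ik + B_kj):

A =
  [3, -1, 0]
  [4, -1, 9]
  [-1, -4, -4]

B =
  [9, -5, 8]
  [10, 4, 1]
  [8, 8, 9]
A ⊗ B =
  [8, -2, 0]
  [9, -1, 0]
  [4, -6, -3]

Apply the min-plus product entry-by-entry:
  C[0][0] = min over k of (A[0][0] + B[0][0] = 3 + 9 = 12, A[0][1] + B[1][0] = -1 + 10 = 9, A[0][2] + B[2][0] = 0 + 8 = 8) = 8 (attained at k = 2)
  C[0][1] = min over k of (A[0][0] + B[0][1] = 3 + -5 = -2, A[0][1] + B[1][1] = -1 + 4 = 3, A[0][2] + B[2][1] = 0 + 8 = 8) = -2 (attained at k = 0)
  C[0][2] = min over k of (A[0][0] + B[0][2] = 3 + 8 = 11, A[0][1] + B[1][2] = -1 + 1 = 0, A[0][2] + B[2][2] = 0 + 9 = 9) = 0 (attained at k = 1)
  C[1][0] = min over k of (A[1][0] + B[0][0] = 4 + 9 = 13, A[1][1] + B[1][0] = -1 + 10 = 9, A[1][2] + B[2][0] = 9 + 8 = 17) = 9 (attained at k = 1)
  C[1][1] = min over k of (A[1][0] + B[0][1] = 4 + -5 = -1, A[1][1] + B[1][1] = -1 + 4 = 3, A[1][2] + B[2][1] = 9 + 8 = 17) = -1 (attained at k = 0)
  C[1][2] = min over k of (A[1][0] + B[0][2] = 4 + 8 = 12, A[1][1] + B[1][2] = -1 + 1 = 0, A[1][2] + B[2][2] = 9 + 9 = 18) = 0 (attained at k = 1)
  C[2][0] = min over k of (A[2][0] + B[0][0] = -1 + 9 = 8, A[2][1] + B[1][0] = -4 + 10 = 6, A[2][2] + B[2][0] = -4 + 8 = 4) = 4 (attained at k = 2)
  C[2][1] = min over k of (A[2][0] + B[0][1] = -1 + -5 = -6, A[2][1] + B[1][1] = -4 + 4 = 0, A[2][2] + B[2][1] = -4 + 8 = 4) = -6 (attained at k = 0)
  C[2][2] = min over k of (A[2][0] + B[0][2] = -1 + 8 = 7, A[2][1] + B[1][2] = -4 + 1 = -3, A[2][2] + B[2][2] = -4 + 9 = 5) = -3 (attained at k = 1)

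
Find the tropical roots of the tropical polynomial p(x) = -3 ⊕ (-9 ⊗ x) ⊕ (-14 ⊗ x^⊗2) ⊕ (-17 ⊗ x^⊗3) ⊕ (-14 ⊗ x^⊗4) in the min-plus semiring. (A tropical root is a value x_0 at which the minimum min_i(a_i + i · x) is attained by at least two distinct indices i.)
Roots: {-3, 3, 5, 6}

Each tropical root is a break point of the lower envelope of the lines y = a_i + i · x (there are 5 lines, with slopes 0, 1, ..., 4). Only the lines that attain the minimum somewhere contribute to roots; other lines are dominated. Here the surviving (envelope) indices are i = 4, i = 3, i = 2, i = 1, i = 0.
Intersections between consecutive envelope lines give the roots: for adjacent envelope indices i < j the intersection is x = (a_i − a_j) / (j − i). Reading off the sorted break points: {-3, 3, 5, 6}.
Verification: at each break x_0, at least two indices attain the minimum of min_i(a_i + i · x_0).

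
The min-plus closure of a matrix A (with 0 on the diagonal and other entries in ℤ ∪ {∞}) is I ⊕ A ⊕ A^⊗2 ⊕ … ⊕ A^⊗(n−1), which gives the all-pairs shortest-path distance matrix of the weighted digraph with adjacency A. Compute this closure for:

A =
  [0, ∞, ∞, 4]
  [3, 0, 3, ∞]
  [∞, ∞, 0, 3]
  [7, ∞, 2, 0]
Closure =
  [0, ∞, 6, 4]
  [3, 0, 3, 6]
  [10, ∞, 0, 3]
  [7, ∞, 2, 0]

This is the Floyd-Warshall all-pairs shortest-path computation. For each intermediate vertex k = 0, 1, …, 3, update dist[i][j] ← min(dist[i][j], dist[i][k] + dist[k][j]). The final matrix gives, for each (i, j), the minimum total weight of any directed path from i to j (possibly empty when i = j).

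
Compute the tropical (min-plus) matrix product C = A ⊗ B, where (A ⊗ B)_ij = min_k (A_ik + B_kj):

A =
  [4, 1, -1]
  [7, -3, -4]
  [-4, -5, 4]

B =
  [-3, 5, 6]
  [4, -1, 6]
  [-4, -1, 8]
A ⊗ B =
  [-5, -2, 7]
  [-8, -5, 3]
  [-7, -6, 1]

Apply the min-plus product entry-by-entry:
  C[0][0] = min over k of (A[0][0] + B[0][0] = 4 + -3 = 1, A[0][1] + B[1][0] = 1 + 4 = 5, A[0][2] + B[2][0] = -1 + -4 = -5) = -5 (attained at k = 2)
  C[0][1] = min over k of (A[0][0] + B[0][1] = 4 + 5 = 9, A[0][1] + B[1][1] = 1 + -1 = 0, A[0][2] + B[2][1] = -1 + -1 = -2) = -2 (attained at k = 2)
  C[0][2] = min over k of (A[0][0] + B[0][2] = 4 + 6 = 10, A[0][1] + B[1][2] = 1 + 6 = 7, A[0][2] + B[2][2] = -1 + 8 = 7) = 7 (attained at k = 1)
  C[1][0] = min over k of (A[1][0] + B[0][0] = 7 + -3 = 4, A[1][1] + B[1][0] = -3 + 4 = 1, A[1][2] + B[2][0] = -4 + -4 = -8) = -8 (attained at k = 2)
  C[1][1] = min over k of (A[1][0] + B[0][1] = 7 + 5 = 12, A[1][1] + B[1][1] = -3 + -1 = -4, A[1][2] + B[2][1] = -4 + -1 = -5) = -5 (attained at k = 2)
  C[1][2] = min over k of (A[1][0] + B[0][2] = 7 + 6 = 13, A[1][1] + B[1][2] = -3 + 6 = 3, A[1][2] + B[2][2] = -4 + 8 = 4) = 3 (attained at k = 1)
  C[2][0] = min over k of (A[2][0] + B[0][0] = -4 + -3 = -7, A[2][1] + B[1][0] = -5 + 4 = -1, A[2][2] + B[2][0] = 4 + -4 = 0) = -7 (attained at k = 0)
  C[2][1] = min over k of (A[2][0] + B[0][1] = -4 + 5 = 1, A[2][1] + B[1][1] = -5 + -1 = -6, A[2][2] + B[2][1] = 4 + -1 = 3) = -6 (attained at k = 1)
  C[2][2] = min over k of (A[2][0] + B[0][2] = -4 + 6 = 2, A[2][1] + B[1][2] = -5 + 6 = 1, A[2][2] + B[2][2] = 4 + 8 = 12) = 1 (attained at k = 1)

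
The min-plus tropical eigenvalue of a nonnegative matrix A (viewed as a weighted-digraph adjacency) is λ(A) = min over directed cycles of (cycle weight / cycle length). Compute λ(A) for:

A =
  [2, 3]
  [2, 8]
λ(A) = 2

Enumerate directed cycles and compute their means (weight / length). Sample:
  cycle 0 → 0: weight = 2, length = 1, mean = 2/1 ≈ 2.000
  cycle 1 → 1: weight = 8, length = 1, mean = 8/1 ≈ 8.000
  cycle 0 → 1 → 0: weight = 5, length = 2, mean = 5/2 ≈ 2.500
  cycle 1 → 0 → 1: weight = 5, length = 2, mean = 5/2 ≈ 2.500
Minimum mean = 2.000, attained e.g. along the cycle 0 → 0 with weight 2 and length 1. So λ(A) = 2/1 = 2.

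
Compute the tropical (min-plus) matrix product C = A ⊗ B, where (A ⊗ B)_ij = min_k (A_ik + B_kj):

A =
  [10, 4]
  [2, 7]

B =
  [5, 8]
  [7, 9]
A ⊗ B =
  [11, 13]
  [7, 10]

Apply the min-plus product entry-by-entry:
  C[0][0] = min over k of (A[0][0] + B[0][0] = 10 + 5 = 15, A[0][1] + B[1][0] = 4 + 7 = 11) = 11 (attained at k = 1)
  C[0][1] = min over k of (A[0][0] + B[0][1] = 10 + 8 = 18, A[0][1] + B[1][1] = 4 + 9 = 13) = 13 (attained at k = 1)
  C[1][0] = min over k of (A[1][0] + B[0][0] = 2 + 5 = 7, A[1][1] + B[1][0] = 7 + 7 = 14) = 7 (attained at k = 0)
  C[1][1] = min over k of (A[1][0] + B[0][1] = 2 + 8 = 10, A[1][1] + B[1][1] = 7 + 9 = 16) = 10 (attained at k = 0)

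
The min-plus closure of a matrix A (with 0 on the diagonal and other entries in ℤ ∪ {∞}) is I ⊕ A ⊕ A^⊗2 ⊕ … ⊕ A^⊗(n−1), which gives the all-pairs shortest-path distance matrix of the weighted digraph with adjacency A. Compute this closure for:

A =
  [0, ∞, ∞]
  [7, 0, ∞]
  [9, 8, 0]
Closure =
  [0, ∞, ∞]
  [7, 0, ∞]
  [9, 8, 0]

This is the Floyd-Warshall all-pairs shortest-path computation. For each intermediate vertex k = 0, 1, …, 2, update dist[i][j] ← min(dist[i][j], dist[i][k] + dist[k][j]). The final matrix gives, for each (i, j), the minimum total weight of any directed path from i to j (possibly empty when i = j).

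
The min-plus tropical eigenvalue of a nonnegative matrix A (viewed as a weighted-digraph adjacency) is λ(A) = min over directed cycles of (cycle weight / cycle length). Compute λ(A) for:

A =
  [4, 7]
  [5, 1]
λ(A) = 1

Enumerate directed cycles and compute their means (weight / length). Sample:
  cycle 0 → 0: weight = 4, length = 1, mean = 4/1 ≈ 4.000
  cycle 1 → 1: weight = 1, length = 1, mean = 1/1 ≈ 1.000
  cycle 0 → 1 → 0: weight = 12, length = 2, mean = 12/2 ≈ 6.000
  cycle 1 → 0 → 1: weight = 12, length = 2, mean = 12/2 ≈ 6.000
Minimum mean = 1.000, attained e.g. along the cycle 1 → 1 with weight 1 and length 1. So λ(A) = 1/1 = 1.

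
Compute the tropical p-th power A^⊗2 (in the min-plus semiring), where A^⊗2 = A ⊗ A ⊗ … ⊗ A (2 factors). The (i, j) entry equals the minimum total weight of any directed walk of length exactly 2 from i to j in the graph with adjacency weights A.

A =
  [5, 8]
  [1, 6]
A^⊗2 =
  [9, 13]
  [6, 9]

Each entry (A^⊗2)_ij equals the minimum over all length-2 walks i = v_0 → v_1 → … → v_2 = j of Σ_t A[v_t][v_{t+1}]. For example, for (i, j) = (0, 1) we minimise over 2 possible intermediate vertex sequences; the minimum is 13, attained along the walk 0 → 0 → 1.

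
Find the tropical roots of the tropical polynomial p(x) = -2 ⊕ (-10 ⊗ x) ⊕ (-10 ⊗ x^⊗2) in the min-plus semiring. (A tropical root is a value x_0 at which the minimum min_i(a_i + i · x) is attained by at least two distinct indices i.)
Roots: {0, 8}

Each tropical root is a break point of the lower envelope of the lines y = a_i + i · x (there are 3 lines, with slopes 0, 1, ..., 2). Only the lines that attain the minimum somewhere contribute to roots; other lines are dominated. Here the surviving (envelope) indices are i = 2, i = 1, i = 0.
Intersections between consecutive envelope lines give the roots: for adjacent envelope indices i < j the intersection is x = (a_i − a_j) / (j − i). Reading off the sorted break points: {0, 8}.
Verification: at each break x_0, at least two indices attain the minimum of min_i(a_i + i · x_0).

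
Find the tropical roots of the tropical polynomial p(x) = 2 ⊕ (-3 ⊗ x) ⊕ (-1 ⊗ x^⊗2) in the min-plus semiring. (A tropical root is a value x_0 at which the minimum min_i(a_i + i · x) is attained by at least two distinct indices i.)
Roots: {-2, 5}

Each tropical root is a break point of the lower envelope of the lines y = a_i + i · x (there are 3 lines, with slopes 0, 1, ..., 2). Only the lines that attain the minimum somewhere contribute to roots; other lines are dominated. Here the surviving (envelope) indices are i = 2, i = 1, i = 0.
Intersections between consecutive envelope lines give the roots: for adjacent envelope indices i < j the intersection is x = (a_i − a_j) / (j − i). Reading off the sorted break points: {-2, 5}.
Verification: at each break x_0, at least two indices attain the minimum of min_i(a_i + i · x_0).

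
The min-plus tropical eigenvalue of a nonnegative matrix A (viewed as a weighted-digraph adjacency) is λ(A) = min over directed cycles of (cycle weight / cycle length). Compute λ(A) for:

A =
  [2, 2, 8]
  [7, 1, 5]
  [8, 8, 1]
λ(A) = 1

Enumerate directed cycles and compute their means (weight / length). Sample:
  cycle 0 → 0: weight = 2, length = 1, mean = 2/1 ≈ 2.000
  cycle 1 → 1: weight = 1, length = 1, mean = 1/1 ≈ 1.000
  cycle 2 → 2: weight = 1, length = 1, mean = 1/1 ≈ 1.000
  cycle 0 → 1 → 0: weight = 9, length = 2, mean = 9/2 ≈ 4.500
  cycle 0 → 2 → 0: weight = 16, length = 2, mean = 16/2 ≈ 8.000
  cycle 1 → 0 → 1: weight = 9, length = 2, mean = 9/2 ≈ 4.500
Minimum mean = 1.000, attained e.g. along the cycle 1 → 1 with weight 1 and length 1. So λ(A) = 1/1 = 1.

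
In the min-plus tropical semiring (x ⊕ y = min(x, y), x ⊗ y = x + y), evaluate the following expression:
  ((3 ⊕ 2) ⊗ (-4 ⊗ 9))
((3 ⊕ 2) ⊗ (-4 ⊗ 9)) = 7

Expand innermost to outermost. Recall ⊕ takes the minimum of its arguments and ⊗ takes their sum. Working out the expression ((3 ⊕ 2) ⊗ (-4 ⊗ 9)) gives 7.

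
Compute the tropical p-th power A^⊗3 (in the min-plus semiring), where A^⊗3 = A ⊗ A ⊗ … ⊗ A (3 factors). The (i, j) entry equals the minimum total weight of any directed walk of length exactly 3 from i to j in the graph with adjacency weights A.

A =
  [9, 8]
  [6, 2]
A^⊗3 =
  [16, 12]
  [10, 6]

Each entry (A^⊗3)_ij equals the minimum over all length-3 walks i = v_0 → v_1 → … → v_3 = j of Σ_t A[v_t][v_{t+1}]. For example, for (i, j) = (0, 1) we minimise over 4 possible intermediate vertex sequences; the minimum is 12, attained along the walk 0 → 1 → 1 → 1.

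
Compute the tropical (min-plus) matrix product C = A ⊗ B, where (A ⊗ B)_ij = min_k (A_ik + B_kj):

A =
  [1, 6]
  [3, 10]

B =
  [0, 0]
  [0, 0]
A ⊗ B =
  [1, 1]
  [3, 3]

Apply the min-plus product entry-by-entry:
  C[0][0] = min over k of (A[0][0] + B[0][0] = 1 + 0 = 1, A[0][1] + B[1][0] = 6 + 0 = 6) = 1 (attained at k = 0)
  C[0][1] = min over k of (A[0][0] + B[0][1] = 1 + 0 = 1, A[0][1] + B[1][1] = 6 + 0 = 6) = 1 (attained at k = 0)
  C[1][0] = min over k of (A[1][0] + B[0][0] = 3 + 0 = 3, A[1][1] + B[1][0] = 10 + 0 = 10) = 3 (attained at k = 0)
  C[1][1] = min over k of (A[1][0] + B[0][1] = 3 + 0 = 3, A[1][1] + B[1][1] = 10 + 0 = 10) = 3 (attained at k = 0)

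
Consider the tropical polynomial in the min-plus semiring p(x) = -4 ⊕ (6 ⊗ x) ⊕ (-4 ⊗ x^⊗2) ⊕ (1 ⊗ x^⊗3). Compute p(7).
p(7) = -4

A tropical monomial a ⊗ x^⊗i evaluates to a + i · x. Evaluating each term at x = 7:
  Term 0 contributes -4 + 0 · 7 = -4
  Term 1 contributes 6 + 1 · 7 = 13
  Term 2 contributes -4 + 2 · 7 = 10
  Term 3 contributes 1 + 3 · 7 = 22
p(7) = ⊕ of these = min[-4, 13, 10, 22] = -4.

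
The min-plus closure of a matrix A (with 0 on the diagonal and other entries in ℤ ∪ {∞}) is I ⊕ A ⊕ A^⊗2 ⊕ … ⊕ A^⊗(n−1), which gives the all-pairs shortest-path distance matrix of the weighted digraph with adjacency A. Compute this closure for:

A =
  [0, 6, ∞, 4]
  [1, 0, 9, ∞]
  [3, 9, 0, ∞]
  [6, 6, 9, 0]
Closure =
  [0, 6, 13, 4]
  [1, 0, 9, 5]
  [3, 9, 0, 7]
  [6, 6, 9, 0]

This is the Floyd-Warshall all-pairs shortest-path computation. For each intermediate vertex k = 0, 1, …, 3, update dist[i][j] ← min(dist[i][j], dist[i][k] + dist[k][j]). The final matrix gives, for each (i, j), the minimum total weight of any directed path from i to j (possibly empty when i = j).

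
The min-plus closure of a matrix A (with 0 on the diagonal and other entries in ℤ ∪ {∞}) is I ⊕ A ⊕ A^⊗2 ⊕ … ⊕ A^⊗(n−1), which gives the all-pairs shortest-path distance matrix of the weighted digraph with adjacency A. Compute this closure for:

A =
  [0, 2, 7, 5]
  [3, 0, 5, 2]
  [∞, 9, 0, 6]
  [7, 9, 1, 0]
Closure =
  [0, 2, 5, 4]
  [3, 0, 3, 2]
  [12, 9, 0, 6]
  [7, 9, 1, 0]

This is the Floyd-Warshall all-pairs shortest-path computation. For each intermediate vertex k = 0, 1, …, 3, update dist[i][j] ← min(dist[i][j], dist[i][k] + dist[k][j]). The final matrix gives, for each (i, j), the minimum total weight of any directed path from i to j (possibly empty when i = j).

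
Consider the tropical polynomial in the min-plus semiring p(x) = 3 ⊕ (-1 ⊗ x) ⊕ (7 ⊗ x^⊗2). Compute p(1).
p(1) = 0

A tropical monomial a ⊗ x^⊗i evaluates to a + i · x. Evaluating each term at x = 1:
  Term 0 contributes 3 + 0 · 1 = 3
  Term 1 contributes -1 + 1 · 1 = 0
  Term 2 contributes 7 + 2 · 1 = 9
p(1) = ⊕ of these = min[3, 0, 9] = 0.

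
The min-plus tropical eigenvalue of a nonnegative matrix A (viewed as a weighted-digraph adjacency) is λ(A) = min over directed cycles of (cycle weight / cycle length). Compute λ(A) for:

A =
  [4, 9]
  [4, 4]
λ(A) = 4

Enumerate directed cycles and compute their means (weight / length). Sample:
  cycle 0 → 0: weight = 4, length = 1, mean = 4/1 ≈ 4.000
  cycle 1 → 1: weight = 4, length = 1, mean = 4/1 ≈ 4.000
  cycle 0 → 1 → 0: weight = 13, length = 2, mean = 13/2 ≈ 6.500
  cycle 1 → 0 → 1: weight = 13, length = 2, mean = 13/2 ≈ 6.500
Minimum mean = 4.000, attained e.g. along the cycle 0 → 0 with weight 4 and length 1. So λ(A) = 4/1 = 4.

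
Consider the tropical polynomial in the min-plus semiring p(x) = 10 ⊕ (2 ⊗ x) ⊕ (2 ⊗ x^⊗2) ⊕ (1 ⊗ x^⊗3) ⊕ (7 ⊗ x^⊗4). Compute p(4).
p(4) = 6

A tropical monomial a ⊗ x^⊗i evaluates to a + i · x. Evaluating each term at x = 4:
  Term 0 contributes 10 + 0 · 4 = 10
  Term 1 contributes 2 + 1 · 4 = 6
  Term 2 contributes 2 + 2 · 4 = 10
  Term 3 contributes 1 + 3 · 4 = 13
  Term 4 contributes 7 + 4 · 4 = 23
p(4) = ⊕ of these = min[10, 6, 10, 13, 23] = 6.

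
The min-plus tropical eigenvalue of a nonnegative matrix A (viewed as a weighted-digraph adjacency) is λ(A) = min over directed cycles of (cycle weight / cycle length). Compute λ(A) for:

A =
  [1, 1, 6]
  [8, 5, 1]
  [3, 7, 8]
λ(A) = 1

Enumerate directed cycles and compute their means (weight / length). Sample:
  cycle 0 → 0: weight = 1, length = 1, mean = 1/1 ≈ 1.000
  cycle 1 → 1: weight = 5, length = 1, mean = 5/1 ≈ 5.000
  cycle 2 → 2: weight = 8, length = 1, mean = 8/1 ≈ 8.000
  cycle 0 → 1 → 0: weight = 9, length = 2, mean = 9/2 ≈ 4.500
  cycle 0 → 2 → 0: weight = 9, length = 2, mean = 9/2 ≈ 4.500
  cycle 1 → 0 → 1: weight = 9, length = 2, mean = 9/2 ≈ 4.500
Minimum mean = 1.000, attained e.g. along the cycle 0 → 0 with weight 1 and length 1. So λ(A) = 1/1 = 1.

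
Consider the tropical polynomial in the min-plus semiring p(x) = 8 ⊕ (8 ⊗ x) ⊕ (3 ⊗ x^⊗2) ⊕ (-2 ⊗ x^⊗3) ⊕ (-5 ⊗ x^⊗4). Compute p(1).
p(1) = -1

A tropical monomial a ⊗ x^⊗i evaluates to a + i · x. Evaluating each term at x = 1:
  Term 0 contributes 8 + 0 · 1 = 8
  Term 1 contributes 8 + 1 · 1 = 9
  Term 2 contributes 3 + 2 · 1 = 5
  Term 3 contributes -2 + 3 · 1 = 1
  Term 4 contributes -5 + 4 · 1 = -1
p(1) = ⊕ of these = min[8, 9, 5, 1, -1] = -1.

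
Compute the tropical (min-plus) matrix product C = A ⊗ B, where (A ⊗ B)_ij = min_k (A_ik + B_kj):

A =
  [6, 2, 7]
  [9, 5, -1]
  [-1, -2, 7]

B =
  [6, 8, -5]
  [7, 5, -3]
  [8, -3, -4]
A ⊗ B =
  [9, 4, -1]
  [7, -4, -5]
  [5, 3, -6]

Apply the min-plus product entry-by-entry:
  C[0][0] = min over k of (A[0][0] + B[0][0] = 6 + 6 = 12, A[0][1] + B[1][0] = 2 + 7 = 9, A[0][2] + B[2][0] = 7 + 8 = 15) = 9 (attained at k = 1)
  C[0][1] = min over k of (A[0][0] + B[0][1] = 6 + 8 = 14, A[0][1] + B[1][1] = 2 + 5 = 7, A[0][2] + B[2][1] = 7 + -3 = 4) = 4 (attained at k = 2)
  C[0][2] = min over k of (A[0][0] + B[0][2] = 6 + -5 = 1, A[0][1] + B[1][2] = 2 + -3 = -1, A[0][2] + B[2][2] = 7 + -4 = 3) = -1 (attained at k = 1)
  C[1][0] = min over k of (A[1][0] + B[0][0] = 9 + 6 = 15, A[1][1] + B[1][0] = 5 + 7 = 12, A[1][2] + B[2][0] = -1 + 8 = 7) = 7 (attained at k = 2)
  C[1][1] = min over k of (A[1][0] + B[0][1] = 9 + 8 = 17, A[1][1] + B[1][1] = 5 + 5 = 10, A[1][2] + B[2][1] = -1 + -3 = -4) = -4 (attained at k = 2)
  C[1][2] = min over k of (A[1][0] + B[0][2] = 9 + -5 = 4, A[1][1] + B[1][2] = 5 + -3 = 2, A[1][2] + B[2][2] = -1 + -4 = -5) = -5 (attained at k = 2)
  C[2][0] = min over k of (A[2][0] + B[0][0] = -1 + 6 = 5, A[2][1] + B[1][0] = -2 + 7 = 5, A[2][2] + B[2][0] = 7 + 8 = 15) = 5 (attained at k = 0)
  C[2][1] = min over k of (A[2][0] + B[0][1] = -1 + 8 = 7, A[2][1] + B[1][1] = -2 + 5 = 3, A[2][2] + B[2][1] = 7 + -3 = 4) = 3 (attained at k = 1)
  C[2][2] = min over k of (A[2][0] + B[0][2] = -1 + -5 = -6, A[2][1] + B[1][2] = -2 + -3 = -5, A[2][2] + B[2][2] = 7 + -4 = 3) = -6 (attained at k = 0)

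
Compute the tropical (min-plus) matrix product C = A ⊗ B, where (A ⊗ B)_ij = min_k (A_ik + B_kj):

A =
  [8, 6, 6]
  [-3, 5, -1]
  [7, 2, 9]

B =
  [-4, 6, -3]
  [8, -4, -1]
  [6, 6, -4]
A ⊗ B =
  [4, 2, 2]
  [-7, 1, -6]
  [3, -2, 1]

Apply the min-plus product entry-by-entry:
  C[0][0] = min over k of (A[0][0] + B[0][0] = 8 + -4 = 4, A[0][1] + B[1][0] = 6 + 8 = 14, A[0][2] + B[2][0] = 6 + 6 = 12) = 4 (attained at k = 0)
  C[0][1] = min over k of (A[0][0] + B[0][1] = 8 + 6 = 14, A[0][1] + B[1][1] = 6 + -4 = 2, A[0][2] + B[2][1] = 6 + 6 = 12) = 2 (attained at k = 1)
  C[0][2] = min over k of (A[0][0] + B[0][2] = 8 + -3 = 5, A[0][1] + B[1][2] = 6 + -1 = 5, A[0][2] + B[2][2] = 6 + -4 = 2) = 2 (attained at k = 2)
  C[1][0] = min over k of (A[1][0] + B[0][0] = -3 + -4 = -7, A[1][1] + B[1][0] = 5 + 8 = 13, A[1][2] + B[2][0] = -1 + 6 = 5) = -7 (attained at k = 0)
  C[1][1] = min over k of (A[1][0] + B[0][1] = -3 + 6 = 3, A[1][1] + B[1][1] = 5 + -4 = 1, A[1][2] + B[2][1] = -1 + 6 = 5) = 1 (attained at k = 1)
  C[1][2] = min over k of (A[1][0] + B[0][2] = -3 + -3 = -6, A[1][1] + B[1][2] = 5 + -1 = 4, A[1][2] + B[2][2] = -1 + -4 = -5) = -6 (attained at k = 0)
  C[2][0] = min over k of (A[2][0] + B[0][0] = 7 + -4 = 3, A[2][1] + B[1][0] = 2 + 8 = 10, A[2][2] + B[2][0] = 9 + 6 = 15) = 3 (attained at k = 0)
  C[2][1] = min over k of (A[2][0] + B[0][1] = 7 + 6 = 13, A[2][1] + B[1][1] = 2 + -4 = -2, A[2][2] + B[2][1] = 9 + 6 = 15) = -2 (attained at k = 1)
  C[2][2] = min over k of (A[2][0] + B[0][2] = 7 + -3 = 4, A[2][1] + B[1][2] = 2 + -1 = 1, A[2][2] + B[2][2] = 9 + -4 = 5) = 1 (attained at k = 1)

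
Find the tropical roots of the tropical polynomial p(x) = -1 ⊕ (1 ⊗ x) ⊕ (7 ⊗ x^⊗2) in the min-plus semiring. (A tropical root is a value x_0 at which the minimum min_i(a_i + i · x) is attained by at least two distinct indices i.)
Roots: {-6, -2}

Each tropical root is a break point of the lower envelope of the lines y = a_i + i · x (there are 3 lines, with slopes 0, 1, ..., 2). Only the lines that attain the minimum somewhere contribute to roots; other lines are dominated. Here the surviving (envelope) indices are i = 2, i = 1, i = 0.
Intersections between consecutive envelope lines give the roots: for adjacent envelope indices i < j the intersection is x = (a_i − a_j) / (j − i). Reading off the sorted break points: {-6, -2}.
Verification: at each break x_0, at least two indices attain the minimum of min_i(a_i + i · x_0).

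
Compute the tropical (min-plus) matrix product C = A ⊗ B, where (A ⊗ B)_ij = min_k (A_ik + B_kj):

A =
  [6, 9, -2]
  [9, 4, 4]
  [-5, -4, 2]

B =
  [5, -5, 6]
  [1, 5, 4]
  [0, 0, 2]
A ⊗ B =
  [-2, -2, 0]
  [4, 4, 6]
  [-3, -10, 0]

Apply the min-plus product entry-by-entry:
  C[0][0] = min over k of (A[0][0] + B[0][0] = 6 + 5 = 11, A[0][1] + B[1][0] = 9 + 1 = 10, A[0][2] + B[2][0] = -2 + 0 = -2) = -2 (attained at k = 2)
  C[0][1] = min over k of (A[0][0] + B[0][1] = 6 + -5 = 1, A[0][1] + B[1][1] = 9 + 5 = 14, A[0][2] + B[2][1] = -2 + 0 = -2) = -2 (attained at k = 2)
  C[0][2] = min over k of (A[0][0] + B[0][2] = 6 + 6 = 12, A[0][1] + B[1][2] = 9 + 4 = 13, A[0][2] + B[2][2] = -2 + 2 = 0) = 0 (attained at k = 2)
  C[1][0] = min over k of (A[1][0] + B[0][0] = 9 + 5 = 14, A[1][1] + B[1][0] = 4 + 1 = 5, A[1][2] + B[2][0] = 4 + 0 = 4) = 4 (attained at k = 2)
  C[1][1] = min over k of (A[1][0] + B[0][1] = 9 + -5 = 4, A[1][1] + B[1][1] = 4 + 5 = 9, A[1][2] + B[2][1] = 4 + 0 = 4) = 4 (attained at k = 0)
  C[1][2] = min over k of (A[1][0] + B[0][2] = 9 + 6 = 15, A[1][1] + B[1][2] = 4 + 4 = 8, A[1][2] + B[2][2] = 4 + 2 = 6) = 6 (attained at k = 2)
  C[2][0] = min over k of (A[2][0] + B[0][0] = -5 + 5 = 0, A[2][1] + B[1][0] = -4 + 1 = -3, A[2][2] + B[2][0] = 2 + 0 = 2) = -3 (attained at k = 1)
  C[2][1] = min over k of (A[2][0] + B[0][1] = -5 + -5 = -10, A[2][1] + B[1][1] = -4 + 5 = 1, A[2][2] + B[2][1] = 2 + 0 = 2) = -10 (attained at k = 0)
  C[2][2] = min over k of (A[2][0] + B[0][2] = -5 + 6 = 1, A[2][1] + B[1][2] = -4 + 4 = 0, A[2][2] + B[2][2] = 2 + 2 = 4) = 0 (attained at k = 1)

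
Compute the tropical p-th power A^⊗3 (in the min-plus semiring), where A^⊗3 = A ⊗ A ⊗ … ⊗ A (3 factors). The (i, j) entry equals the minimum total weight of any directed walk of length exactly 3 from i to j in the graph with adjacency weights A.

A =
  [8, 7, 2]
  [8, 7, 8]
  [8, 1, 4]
A^⊗3 =
  [11, 7, 10]
  [17, 11, 14]
  [13, 9, 11]

Each entry (A^⊗3)_ij equals the minimum over all length-3 walks i = v_0 → v_1 → … → v_3 = j of Σ_t A[v_t][v_{t+1}]. For example, for (i, j) = (0, 2) we minimise over 9 possible intermediate vertex sequences; the minimum is 10, attained along the walk 0 → 2 → 2 → 2.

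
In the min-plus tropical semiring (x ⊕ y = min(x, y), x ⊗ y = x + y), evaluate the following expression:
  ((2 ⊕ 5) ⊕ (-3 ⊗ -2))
((2 ⊕ 5) ⊕ (-3 ⊗ -2)) = -5

Expand innermost to outermost. Recall ⊕ takes the minimum of its arguments and ⊗ takes their sum. Working out the expression ((2 ⊕ 5) ⊕ (-3 ⊗ -2)) gives -5.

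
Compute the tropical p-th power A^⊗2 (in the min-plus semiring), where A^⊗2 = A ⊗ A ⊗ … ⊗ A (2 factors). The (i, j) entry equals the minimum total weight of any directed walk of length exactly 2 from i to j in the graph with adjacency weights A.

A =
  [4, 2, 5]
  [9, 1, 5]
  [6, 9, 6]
A^⊗2 =
  [8, 3, 7]
  [10, 2, 6]
  [10, 8, 11]

Each entry (A^⊗2)_ij equals the minimum over all length-2 walks i = v_0 → v_1 → … → v_2 = j of Σ_t A[v_t][v_{t+1}]. For example, for (i, j) = (0, 2) we minimise over 3 possible intermediate vertex sequences; the minimum is 7, attained along the walk 0 → 1 → 2.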